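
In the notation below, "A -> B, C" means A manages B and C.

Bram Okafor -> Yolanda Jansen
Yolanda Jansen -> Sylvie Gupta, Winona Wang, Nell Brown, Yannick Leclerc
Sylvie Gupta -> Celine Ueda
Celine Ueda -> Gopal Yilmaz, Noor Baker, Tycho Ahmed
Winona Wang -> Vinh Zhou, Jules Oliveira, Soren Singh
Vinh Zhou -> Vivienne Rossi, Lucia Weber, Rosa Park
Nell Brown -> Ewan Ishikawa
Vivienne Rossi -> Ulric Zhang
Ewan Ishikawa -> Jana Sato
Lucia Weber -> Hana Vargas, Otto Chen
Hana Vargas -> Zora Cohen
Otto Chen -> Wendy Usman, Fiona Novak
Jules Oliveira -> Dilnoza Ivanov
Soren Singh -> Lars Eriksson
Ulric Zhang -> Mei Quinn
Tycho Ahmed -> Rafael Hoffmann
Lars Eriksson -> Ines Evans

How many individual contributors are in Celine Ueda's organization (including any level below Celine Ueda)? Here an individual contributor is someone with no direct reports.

3

The people in Celine Ueda's organization with no one reporting to them are Rafael Hoffmann, Noor Baker, Gopal Yilmaz. That is 3.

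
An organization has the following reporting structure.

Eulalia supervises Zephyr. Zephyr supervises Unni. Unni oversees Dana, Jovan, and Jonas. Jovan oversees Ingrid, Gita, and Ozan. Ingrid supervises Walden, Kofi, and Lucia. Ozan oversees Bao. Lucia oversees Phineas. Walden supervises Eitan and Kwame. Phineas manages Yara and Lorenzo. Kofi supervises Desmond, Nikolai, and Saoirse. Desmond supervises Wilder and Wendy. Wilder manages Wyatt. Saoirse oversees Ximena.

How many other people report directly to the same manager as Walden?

Walden reports to Ingrid. Ingrid's other direct reports are Lucia, Kofi — 2 peers.

2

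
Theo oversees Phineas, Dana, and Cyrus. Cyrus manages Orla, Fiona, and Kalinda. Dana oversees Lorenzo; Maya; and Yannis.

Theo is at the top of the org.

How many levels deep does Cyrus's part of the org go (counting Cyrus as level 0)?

The longest chain under Cyrus runs Cyrus → Kalinda, which is 1 level below Cyrus.

1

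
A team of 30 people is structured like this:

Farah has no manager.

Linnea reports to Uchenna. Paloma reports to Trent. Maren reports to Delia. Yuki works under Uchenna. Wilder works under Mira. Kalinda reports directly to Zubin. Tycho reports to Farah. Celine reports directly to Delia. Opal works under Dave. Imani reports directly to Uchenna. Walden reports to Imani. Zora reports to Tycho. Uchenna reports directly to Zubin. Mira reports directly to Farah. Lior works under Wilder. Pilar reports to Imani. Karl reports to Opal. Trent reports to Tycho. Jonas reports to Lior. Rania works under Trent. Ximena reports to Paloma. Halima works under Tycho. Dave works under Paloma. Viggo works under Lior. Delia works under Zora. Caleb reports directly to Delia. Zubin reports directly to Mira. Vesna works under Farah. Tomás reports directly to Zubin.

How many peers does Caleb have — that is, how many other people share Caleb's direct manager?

Caleb reports to Delia. Delia's other direct reports are Maren, Celine — 2 peers.

2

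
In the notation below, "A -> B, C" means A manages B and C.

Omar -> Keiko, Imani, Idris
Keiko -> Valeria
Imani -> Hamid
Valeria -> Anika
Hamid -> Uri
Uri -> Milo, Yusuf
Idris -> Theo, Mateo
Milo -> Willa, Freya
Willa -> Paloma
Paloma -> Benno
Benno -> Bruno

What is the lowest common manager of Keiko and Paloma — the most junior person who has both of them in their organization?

Keiko's chain of managers is Omar. Paloma's chain of managers is Willa, Milo, Uri, Hamid, Imani, Omar. The first manager that appears in both chains is Omar.

Omar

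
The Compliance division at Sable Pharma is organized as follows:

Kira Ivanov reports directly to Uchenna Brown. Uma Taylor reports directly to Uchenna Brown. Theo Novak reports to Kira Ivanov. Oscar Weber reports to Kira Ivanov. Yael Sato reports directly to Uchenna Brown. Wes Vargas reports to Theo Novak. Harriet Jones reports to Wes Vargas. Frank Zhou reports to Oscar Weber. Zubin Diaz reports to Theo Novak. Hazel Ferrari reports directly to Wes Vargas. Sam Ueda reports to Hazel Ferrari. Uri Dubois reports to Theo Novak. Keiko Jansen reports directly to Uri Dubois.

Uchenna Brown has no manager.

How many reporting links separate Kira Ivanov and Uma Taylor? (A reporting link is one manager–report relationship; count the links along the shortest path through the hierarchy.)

Kira Ivanov is 1 level below Uchenna Brown, and Uma Taylor is 1 level below Uchenna Brown (their lowest common manager). The shortest path runs up from Kira Ivanov to Uchenna Brown and back down to Uma Taylor: 1 + 1 = 2 links.

2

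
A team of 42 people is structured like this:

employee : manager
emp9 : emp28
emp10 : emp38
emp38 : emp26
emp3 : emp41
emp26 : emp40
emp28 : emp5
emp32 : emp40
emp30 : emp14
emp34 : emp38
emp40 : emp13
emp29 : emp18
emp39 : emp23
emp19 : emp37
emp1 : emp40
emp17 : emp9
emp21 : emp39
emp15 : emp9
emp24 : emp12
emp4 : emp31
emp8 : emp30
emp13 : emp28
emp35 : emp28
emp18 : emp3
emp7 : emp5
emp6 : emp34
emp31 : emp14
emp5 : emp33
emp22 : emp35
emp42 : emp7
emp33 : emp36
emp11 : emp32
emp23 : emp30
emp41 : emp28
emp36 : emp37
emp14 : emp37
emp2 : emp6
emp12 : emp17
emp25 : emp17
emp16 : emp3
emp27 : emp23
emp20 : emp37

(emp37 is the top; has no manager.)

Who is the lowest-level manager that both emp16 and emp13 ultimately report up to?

emp16's chain of managers is emp3, emp41, emp28, emp5, emp33, emp36, emp37. emp13's chain of managers is emp28, emp5, emp33, emp36, emp37. The first manager that appears in both chains is emp28.

emp28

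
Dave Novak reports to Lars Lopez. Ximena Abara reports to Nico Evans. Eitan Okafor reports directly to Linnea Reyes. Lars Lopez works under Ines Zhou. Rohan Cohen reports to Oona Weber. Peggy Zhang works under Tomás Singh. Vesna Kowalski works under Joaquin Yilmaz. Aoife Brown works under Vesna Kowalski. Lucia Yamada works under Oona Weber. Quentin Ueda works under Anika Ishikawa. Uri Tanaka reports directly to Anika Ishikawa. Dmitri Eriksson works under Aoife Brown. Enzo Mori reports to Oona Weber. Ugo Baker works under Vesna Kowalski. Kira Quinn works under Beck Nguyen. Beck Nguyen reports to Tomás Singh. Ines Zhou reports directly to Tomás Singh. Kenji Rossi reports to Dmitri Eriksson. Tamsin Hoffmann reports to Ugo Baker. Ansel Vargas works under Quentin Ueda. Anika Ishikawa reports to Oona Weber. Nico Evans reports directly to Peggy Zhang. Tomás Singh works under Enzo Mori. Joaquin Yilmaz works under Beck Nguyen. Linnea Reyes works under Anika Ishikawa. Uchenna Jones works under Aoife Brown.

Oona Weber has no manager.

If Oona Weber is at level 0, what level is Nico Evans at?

Chain from Nico Evans up to Oona Weber: Nico Evans → Peggy Zhang → Tomás Singh → Enzo Mori → Oona Weber. That is 4 steps up, so Nico Evans is 4 levels below Oona Weber.

4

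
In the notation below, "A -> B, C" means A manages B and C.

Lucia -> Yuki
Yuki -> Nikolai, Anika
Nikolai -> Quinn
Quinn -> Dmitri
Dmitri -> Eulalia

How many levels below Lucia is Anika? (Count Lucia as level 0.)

2

Chain from Anika up to Lucia: Anika → Yuki → Lucia. That is 2 steps up, so Anika is 2 levels below Lucia.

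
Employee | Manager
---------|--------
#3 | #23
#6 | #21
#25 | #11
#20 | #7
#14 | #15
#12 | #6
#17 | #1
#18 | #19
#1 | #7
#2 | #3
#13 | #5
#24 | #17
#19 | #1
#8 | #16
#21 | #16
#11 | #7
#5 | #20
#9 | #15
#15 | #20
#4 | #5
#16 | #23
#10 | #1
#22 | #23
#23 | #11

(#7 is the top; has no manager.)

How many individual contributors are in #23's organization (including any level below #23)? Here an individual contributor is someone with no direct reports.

4

The people in #23's organization with no one reporting to them are #22, #8, #12, #2. That is 4.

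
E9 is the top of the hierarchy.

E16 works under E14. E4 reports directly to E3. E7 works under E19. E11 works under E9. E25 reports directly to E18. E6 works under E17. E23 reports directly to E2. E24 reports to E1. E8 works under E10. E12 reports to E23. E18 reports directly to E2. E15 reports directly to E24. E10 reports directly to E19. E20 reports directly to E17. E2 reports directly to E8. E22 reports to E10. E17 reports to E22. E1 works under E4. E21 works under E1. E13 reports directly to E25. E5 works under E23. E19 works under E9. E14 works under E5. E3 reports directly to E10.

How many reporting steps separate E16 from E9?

8

Chain from E16 up to E9: E16 → E14 → E5 → E23 → E2 → E8 → E10 → E19 → E9. That is 8 steps up, so E16 is 8 levels below E9.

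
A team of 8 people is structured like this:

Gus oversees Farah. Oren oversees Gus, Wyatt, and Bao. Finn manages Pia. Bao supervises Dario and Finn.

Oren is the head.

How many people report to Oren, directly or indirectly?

Oren directly manages Bao, Gus, Wyatt. Under Bao: Finn, Pia, Dario (3). Under Gus: Farah (1). Wyatt has no reports. So Oren's organization is 3 direct reports plus everyone under them: 4 + 2 + 1 = 7.

7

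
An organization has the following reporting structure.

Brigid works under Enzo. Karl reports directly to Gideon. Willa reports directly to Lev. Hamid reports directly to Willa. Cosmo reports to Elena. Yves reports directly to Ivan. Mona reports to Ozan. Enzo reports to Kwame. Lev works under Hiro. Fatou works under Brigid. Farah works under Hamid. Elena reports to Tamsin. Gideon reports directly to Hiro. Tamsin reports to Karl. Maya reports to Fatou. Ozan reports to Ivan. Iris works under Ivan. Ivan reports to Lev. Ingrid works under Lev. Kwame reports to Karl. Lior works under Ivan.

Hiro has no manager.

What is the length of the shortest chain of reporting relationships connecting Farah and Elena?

Farah is 4 levels below Hiro, and Elena is 4 levels below Hiro (their lowest common manager). The shortest path runs up from Farah to Hiro and back down to Elena: 4 + 4 = 8 links.

8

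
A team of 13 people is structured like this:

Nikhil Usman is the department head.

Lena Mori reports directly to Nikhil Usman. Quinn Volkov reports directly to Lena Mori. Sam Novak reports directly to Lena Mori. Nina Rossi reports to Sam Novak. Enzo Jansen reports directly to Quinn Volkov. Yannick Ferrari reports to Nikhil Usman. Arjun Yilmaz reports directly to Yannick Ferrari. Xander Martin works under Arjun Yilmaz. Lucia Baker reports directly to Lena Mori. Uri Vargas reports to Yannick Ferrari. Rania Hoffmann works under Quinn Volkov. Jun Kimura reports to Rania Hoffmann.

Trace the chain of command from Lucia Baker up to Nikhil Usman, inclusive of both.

Lucia Baker reports to Lena Mori. Lena Mori reports to Nikhil Usman. Nikhil Usman is at the top.

Lucia Baker -> Lena Mori -> Nikhil Usman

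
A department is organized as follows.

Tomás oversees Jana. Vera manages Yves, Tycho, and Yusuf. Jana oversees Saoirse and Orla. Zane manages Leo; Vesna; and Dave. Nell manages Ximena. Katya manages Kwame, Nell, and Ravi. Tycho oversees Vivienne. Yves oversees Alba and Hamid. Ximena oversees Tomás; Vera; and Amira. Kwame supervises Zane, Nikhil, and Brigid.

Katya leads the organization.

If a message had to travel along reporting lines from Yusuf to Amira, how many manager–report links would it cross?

3

Yusuf is 2 levels below Ximena, and Amira is 1 level below Ximena (their lowest common manager). The shortest path runs up from Yusuf to Ximena and back down to Amira: 2 + 1 = 3 links.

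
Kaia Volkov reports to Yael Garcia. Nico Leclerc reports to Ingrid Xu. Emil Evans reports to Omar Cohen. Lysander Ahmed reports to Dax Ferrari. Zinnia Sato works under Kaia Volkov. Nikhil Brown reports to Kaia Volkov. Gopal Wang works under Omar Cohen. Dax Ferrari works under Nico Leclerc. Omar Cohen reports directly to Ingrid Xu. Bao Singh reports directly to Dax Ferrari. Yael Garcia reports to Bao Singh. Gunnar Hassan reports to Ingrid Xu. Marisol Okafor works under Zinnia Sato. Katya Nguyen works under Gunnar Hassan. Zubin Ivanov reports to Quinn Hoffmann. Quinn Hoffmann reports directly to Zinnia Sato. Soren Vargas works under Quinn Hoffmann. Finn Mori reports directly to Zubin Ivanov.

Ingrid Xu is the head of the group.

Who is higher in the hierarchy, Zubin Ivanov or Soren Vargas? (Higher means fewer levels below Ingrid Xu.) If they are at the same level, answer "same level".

Both Zubin Ivanov and Soren Vargas are 8 levels below Ingrid Xu.

same level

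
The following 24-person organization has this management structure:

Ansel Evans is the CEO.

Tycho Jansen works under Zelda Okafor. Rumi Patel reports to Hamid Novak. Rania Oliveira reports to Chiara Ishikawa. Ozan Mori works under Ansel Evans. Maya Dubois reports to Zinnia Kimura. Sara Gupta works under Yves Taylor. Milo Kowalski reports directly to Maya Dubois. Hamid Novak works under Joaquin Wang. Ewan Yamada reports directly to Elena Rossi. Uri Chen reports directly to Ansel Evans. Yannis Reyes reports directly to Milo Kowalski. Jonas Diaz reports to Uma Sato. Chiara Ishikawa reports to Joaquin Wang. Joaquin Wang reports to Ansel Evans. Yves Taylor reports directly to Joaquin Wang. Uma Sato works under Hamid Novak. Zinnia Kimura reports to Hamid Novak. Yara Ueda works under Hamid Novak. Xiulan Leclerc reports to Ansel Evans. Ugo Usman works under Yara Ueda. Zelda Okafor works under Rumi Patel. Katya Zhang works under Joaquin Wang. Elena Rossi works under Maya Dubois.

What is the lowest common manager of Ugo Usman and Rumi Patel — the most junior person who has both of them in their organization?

Hamid Novak

Ugo Usman's chain of managers is Yara Ueda, Hamid Novak, Joaquin Wang, Ansel Evans. Rumi Patel's chain of managers is Hamid Novak, Joaquin Wang, Ansel Evans. The first manager that appears in both chains is Hamid Novak.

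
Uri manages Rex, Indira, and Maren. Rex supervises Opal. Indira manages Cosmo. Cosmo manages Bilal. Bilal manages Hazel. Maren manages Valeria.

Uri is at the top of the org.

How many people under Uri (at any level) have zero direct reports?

3

The people in Uri's organization with no one reporting to them are Valeria, Hazel, Opal. That is 3.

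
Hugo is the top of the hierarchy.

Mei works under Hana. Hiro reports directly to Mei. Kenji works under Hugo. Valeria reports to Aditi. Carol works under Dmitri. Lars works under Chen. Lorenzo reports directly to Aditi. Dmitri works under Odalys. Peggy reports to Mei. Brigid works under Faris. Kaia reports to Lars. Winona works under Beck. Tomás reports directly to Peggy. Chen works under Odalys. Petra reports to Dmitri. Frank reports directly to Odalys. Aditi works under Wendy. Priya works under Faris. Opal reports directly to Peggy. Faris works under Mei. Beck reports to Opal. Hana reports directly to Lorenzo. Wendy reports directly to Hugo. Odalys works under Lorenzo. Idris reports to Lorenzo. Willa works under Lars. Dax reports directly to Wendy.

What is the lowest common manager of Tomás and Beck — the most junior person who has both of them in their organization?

Peggy

Tomás's chain of managers is Peggy, Mei, Hana, Lorenzo, Aditi, Wendy, Hugo. Beck's chain of managers is Opal, Peggy, Mei, Hana, Lorenzo, Aditi, Wendy, Hugo. The first manager that appears in both chains is Peggy.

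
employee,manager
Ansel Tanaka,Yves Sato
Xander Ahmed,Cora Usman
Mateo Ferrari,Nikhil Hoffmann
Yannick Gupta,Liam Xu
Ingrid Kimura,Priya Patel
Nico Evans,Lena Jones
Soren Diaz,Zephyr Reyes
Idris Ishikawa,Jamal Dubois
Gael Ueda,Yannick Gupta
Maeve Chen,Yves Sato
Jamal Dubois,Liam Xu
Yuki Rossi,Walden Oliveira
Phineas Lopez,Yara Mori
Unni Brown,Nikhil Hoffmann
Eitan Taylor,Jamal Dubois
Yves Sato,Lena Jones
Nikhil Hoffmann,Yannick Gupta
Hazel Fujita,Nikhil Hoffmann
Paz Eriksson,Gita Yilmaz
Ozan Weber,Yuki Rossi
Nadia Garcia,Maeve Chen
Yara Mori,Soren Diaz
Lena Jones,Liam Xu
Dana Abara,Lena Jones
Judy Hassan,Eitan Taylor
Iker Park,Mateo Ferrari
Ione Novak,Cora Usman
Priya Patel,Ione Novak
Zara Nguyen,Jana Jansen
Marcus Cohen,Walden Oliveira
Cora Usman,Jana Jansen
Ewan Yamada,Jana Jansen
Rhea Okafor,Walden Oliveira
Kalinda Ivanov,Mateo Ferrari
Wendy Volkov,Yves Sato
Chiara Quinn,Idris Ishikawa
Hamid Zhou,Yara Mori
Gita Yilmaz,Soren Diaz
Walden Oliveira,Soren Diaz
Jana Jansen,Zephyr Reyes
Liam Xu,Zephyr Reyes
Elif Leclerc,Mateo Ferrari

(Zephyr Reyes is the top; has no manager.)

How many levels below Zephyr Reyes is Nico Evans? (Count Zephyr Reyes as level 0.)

Chain from Nico Evans up to Zephyr Reyes: Nico Evans → Lena Jones → Liam Xu → Zephyr Reyes. That is 3 steps up, so Nico Evans is 3 levels below Zephyr Reyes.

3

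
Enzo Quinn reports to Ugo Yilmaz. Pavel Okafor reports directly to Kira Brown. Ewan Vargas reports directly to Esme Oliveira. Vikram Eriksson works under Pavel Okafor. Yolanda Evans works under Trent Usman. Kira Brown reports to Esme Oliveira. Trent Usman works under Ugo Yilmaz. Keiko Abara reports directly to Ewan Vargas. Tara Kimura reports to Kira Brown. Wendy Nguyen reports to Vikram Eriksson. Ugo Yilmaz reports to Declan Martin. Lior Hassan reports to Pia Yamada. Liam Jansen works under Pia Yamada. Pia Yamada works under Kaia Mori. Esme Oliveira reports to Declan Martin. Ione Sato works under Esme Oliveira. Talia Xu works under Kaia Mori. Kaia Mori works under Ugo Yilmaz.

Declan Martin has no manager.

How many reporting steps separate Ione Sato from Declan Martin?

2

Chain from Ione Sato up to Declan Martin: Ione Sato → Esme Oliveira → Declan Martin. That is 2 steps up, so Ione Sato is 2 levels below Declan Martin.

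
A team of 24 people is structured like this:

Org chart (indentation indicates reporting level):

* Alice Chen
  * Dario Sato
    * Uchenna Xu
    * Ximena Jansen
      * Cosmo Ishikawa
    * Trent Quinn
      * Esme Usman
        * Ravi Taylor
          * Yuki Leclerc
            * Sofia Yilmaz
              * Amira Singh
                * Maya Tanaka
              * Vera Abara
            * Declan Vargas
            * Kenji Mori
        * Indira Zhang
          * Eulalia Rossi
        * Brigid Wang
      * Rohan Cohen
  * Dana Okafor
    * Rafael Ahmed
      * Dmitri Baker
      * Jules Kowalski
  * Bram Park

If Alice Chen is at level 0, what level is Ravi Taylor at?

4

Chain from Ravi Taylor up to Alice Chen: Ravi Taylor → Esme Usman → Trent Quinn → Dario Sato → Alice Chen. That is 4 steps up, so Ravi Taylor is 4 levels below Alice Chen.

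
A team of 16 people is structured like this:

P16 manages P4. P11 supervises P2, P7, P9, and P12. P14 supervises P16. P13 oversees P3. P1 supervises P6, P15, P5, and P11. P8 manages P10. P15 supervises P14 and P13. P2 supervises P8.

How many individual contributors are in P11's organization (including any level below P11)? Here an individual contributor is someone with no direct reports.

The people in P11's organization with no one reporting to them are P12, P9, P7, P10. That is 4.

4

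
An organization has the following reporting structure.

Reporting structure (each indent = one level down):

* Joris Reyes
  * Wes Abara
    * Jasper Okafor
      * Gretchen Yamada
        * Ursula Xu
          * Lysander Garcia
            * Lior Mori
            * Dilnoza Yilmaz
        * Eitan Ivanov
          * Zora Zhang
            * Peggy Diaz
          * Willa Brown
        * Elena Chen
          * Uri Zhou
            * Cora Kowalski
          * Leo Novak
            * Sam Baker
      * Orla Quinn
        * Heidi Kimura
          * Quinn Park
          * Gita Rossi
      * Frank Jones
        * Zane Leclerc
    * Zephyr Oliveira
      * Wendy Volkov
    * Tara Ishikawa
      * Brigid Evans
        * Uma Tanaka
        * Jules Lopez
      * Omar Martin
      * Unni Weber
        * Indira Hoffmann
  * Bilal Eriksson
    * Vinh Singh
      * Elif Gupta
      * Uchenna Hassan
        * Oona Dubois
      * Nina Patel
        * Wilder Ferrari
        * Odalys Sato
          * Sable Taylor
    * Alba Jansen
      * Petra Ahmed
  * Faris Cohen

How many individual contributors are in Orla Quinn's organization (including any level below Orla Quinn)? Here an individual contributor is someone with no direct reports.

2

The people in Orla Quinn's organization with no one reporting to them are Gita Rossi, Quinn Park. That is 2.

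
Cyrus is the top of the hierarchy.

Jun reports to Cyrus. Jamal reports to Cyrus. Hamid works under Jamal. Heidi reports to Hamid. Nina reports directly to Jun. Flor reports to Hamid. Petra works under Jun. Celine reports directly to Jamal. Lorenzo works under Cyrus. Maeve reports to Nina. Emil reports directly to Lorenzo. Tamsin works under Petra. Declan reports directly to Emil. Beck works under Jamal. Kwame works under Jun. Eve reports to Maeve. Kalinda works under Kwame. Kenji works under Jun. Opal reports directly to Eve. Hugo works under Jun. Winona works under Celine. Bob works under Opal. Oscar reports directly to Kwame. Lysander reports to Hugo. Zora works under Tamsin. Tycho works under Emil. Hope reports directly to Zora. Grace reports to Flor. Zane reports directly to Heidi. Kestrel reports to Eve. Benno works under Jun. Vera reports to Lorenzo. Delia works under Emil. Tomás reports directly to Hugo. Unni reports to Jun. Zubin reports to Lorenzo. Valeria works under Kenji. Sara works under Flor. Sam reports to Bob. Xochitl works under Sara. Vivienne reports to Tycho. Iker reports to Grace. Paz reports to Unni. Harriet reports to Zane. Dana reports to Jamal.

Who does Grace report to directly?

Grace reports directly to Flor.

Flor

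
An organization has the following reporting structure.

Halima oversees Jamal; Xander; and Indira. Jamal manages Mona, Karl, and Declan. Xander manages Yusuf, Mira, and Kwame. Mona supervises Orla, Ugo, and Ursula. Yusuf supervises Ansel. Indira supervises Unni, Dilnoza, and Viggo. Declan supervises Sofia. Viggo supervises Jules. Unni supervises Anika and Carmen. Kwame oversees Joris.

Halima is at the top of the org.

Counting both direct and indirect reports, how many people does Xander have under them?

5

Xander directly manages Yusuf, Mira, Kwame. Under Yusuf: Ansel (1). Mira has no reports. Under Kwame: Joris (1). So Xander's organization is 3 direct reports plus everyone under them: 2 + 1 + 2 = 5.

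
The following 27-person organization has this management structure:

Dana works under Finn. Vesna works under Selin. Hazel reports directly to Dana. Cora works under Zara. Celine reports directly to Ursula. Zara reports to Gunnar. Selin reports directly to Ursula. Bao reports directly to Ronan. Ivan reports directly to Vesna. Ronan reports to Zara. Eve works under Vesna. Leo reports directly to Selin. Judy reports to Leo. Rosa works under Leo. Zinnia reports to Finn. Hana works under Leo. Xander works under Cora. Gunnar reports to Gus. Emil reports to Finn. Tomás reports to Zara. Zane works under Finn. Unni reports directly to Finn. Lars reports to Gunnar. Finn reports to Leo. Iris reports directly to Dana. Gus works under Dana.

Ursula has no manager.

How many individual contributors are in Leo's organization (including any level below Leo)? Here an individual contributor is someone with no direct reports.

13

The people in Leo's organization with no one reporting to them are Hana, Rosa, Judy, Zane, Zinnia, Hazel, Lars, Xander, Tomás, Bao, Iris, Emil, Unni. That is 13.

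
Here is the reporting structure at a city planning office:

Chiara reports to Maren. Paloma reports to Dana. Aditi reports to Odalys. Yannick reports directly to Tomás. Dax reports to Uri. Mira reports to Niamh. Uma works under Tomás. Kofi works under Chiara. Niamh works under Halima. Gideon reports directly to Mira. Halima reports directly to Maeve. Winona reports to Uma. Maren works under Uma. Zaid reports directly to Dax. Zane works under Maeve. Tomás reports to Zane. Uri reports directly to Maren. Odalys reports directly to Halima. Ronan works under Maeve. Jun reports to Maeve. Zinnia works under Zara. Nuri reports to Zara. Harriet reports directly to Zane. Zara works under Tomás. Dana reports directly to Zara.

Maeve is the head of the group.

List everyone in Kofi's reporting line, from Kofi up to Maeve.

Kofi -> Chiara -> Maren -> Uma -> Tomás -> Zane -> Maeve

Kofi reports to Chiara. Chiara reports to Maren. Maren reports to Uma. Uma reports to Tomás. Tomás reports to Zane. Zane reports to Maeve. Maeve is at the top.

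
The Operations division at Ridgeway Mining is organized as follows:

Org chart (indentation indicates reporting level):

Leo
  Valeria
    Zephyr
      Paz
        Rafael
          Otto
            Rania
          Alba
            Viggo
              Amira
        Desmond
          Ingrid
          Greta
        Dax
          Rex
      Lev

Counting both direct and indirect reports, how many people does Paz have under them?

11

Paz directly manages Rafael, Desmond, Dax. Under Rafael: Alba, Viggo, Amira, Otto, Rania (5). Under Desmond: Greta, Ingrid (2). Under Dax: Rex (1). So Paz's organization is 3 direct reports plus everyone under them: 6 + 3 + 2 = 11.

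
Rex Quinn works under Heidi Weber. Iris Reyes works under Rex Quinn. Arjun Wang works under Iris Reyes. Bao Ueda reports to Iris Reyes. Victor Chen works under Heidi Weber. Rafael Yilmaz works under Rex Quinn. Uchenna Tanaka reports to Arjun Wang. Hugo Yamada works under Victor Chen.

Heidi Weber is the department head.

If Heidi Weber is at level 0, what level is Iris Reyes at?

Chain from Iris Reyes up to Heidi Weber: Iris Reyes → Rex Quinn → Heidi Weber. That is 2 steps up, so Iris Reyes is 2 levels below Heidi Weber.

2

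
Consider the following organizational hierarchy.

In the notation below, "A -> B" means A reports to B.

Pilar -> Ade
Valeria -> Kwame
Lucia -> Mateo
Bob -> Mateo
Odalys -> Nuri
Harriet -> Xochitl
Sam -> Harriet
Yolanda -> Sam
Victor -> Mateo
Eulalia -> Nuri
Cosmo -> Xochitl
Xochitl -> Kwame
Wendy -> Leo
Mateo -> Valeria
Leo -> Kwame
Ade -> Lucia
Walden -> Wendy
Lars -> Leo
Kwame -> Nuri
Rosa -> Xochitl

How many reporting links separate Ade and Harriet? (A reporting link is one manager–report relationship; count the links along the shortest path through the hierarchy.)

Ade is 4 levels below Kwame, and Harriet is 2 levels below Kwame (their lowest common manager). The shortest path runs up from Ade to Kwame and back down to Harriet: 4 + 2 = 6 links.

6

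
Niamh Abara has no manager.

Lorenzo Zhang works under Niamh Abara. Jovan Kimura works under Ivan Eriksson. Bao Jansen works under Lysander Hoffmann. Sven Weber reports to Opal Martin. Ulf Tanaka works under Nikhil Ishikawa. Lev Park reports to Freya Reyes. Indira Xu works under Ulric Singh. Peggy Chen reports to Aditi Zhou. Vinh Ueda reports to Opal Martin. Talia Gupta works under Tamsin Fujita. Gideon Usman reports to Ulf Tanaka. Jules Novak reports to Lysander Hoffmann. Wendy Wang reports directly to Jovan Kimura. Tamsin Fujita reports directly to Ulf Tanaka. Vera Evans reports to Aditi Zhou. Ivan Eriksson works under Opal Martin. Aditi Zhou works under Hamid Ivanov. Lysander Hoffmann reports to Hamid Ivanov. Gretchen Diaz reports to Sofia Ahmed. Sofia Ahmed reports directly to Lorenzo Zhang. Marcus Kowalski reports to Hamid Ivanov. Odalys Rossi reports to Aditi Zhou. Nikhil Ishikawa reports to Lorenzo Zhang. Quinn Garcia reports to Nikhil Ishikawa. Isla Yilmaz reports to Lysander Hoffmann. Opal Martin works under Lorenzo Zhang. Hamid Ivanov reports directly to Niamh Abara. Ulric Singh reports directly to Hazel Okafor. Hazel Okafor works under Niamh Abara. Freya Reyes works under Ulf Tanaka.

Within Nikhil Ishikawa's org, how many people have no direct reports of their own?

4

The people in Nikhil Ishikawa's organization with no one reporting to them are Gideon Usman, Talia Gupta, Lev Park, Quinn Garcia. That is 4.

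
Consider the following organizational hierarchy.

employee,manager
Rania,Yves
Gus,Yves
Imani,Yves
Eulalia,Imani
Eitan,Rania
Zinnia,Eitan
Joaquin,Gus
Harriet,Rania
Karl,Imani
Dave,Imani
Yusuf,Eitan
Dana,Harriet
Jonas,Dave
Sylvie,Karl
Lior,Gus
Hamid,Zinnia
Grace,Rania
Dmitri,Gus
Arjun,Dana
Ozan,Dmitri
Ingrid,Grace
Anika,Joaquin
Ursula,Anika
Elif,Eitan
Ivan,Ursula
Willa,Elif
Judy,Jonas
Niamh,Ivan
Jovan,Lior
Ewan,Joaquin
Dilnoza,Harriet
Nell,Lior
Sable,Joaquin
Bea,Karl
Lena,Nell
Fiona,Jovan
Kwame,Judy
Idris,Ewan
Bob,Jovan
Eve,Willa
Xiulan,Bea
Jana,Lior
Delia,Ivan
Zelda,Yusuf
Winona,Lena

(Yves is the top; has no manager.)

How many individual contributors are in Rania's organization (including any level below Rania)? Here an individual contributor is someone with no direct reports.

6

The people in Rania's organization with no one reporting to them are Ingrid, Dilnoza, Arjun, Eve, Zelda, Hamid. That is 6.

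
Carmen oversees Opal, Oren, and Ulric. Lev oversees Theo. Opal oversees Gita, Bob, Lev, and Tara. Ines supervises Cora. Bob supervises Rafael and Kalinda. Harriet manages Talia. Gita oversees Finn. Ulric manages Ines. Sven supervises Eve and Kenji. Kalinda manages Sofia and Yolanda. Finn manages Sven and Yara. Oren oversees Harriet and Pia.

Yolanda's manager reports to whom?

Bob

Yolanda reports to Kalinda, and Kalinda reports to Bob. So Yolanda's skip-level manager is Bob.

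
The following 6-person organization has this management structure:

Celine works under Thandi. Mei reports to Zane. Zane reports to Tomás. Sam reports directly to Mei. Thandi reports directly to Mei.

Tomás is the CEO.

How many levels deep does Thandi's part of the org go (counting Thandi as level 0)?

1

The longest chain under Thandi runs Thandi → Celine, which is 1 level below Thandi.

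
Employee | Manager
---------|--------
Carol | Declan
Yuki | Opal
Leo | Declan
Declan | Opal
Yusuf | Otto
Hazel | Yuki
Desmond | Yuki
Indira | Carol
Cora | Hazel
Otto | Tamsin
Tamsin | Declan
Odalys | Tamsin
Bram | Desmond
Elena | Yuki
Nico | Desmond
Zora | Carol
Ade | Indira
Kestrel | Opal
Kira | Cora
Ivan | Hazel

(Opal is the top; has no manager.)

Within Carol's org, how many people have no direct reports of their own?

2

The people in Carol's organization with no one reporting to them are Zora, Ade. That is 2.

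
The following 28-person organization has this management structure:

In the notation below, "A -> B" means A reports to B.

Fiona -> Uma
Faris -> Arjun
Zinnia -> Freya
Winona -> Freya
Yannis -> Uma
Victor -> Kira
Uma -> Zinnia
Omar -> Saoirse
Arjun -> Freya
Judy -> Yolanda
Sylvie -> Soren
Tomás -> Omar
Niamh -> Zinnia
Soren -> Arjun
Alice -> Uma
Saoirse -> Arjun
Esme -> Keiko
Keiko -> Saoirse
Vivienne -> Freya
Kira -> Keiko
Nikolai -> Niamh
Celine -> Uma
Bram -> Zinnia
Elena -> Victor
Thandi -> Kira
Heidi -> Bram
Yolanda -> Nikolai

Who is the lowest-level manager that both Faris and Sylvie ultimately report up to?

Faris's chain of managers is Arjun, Freya. Sylvie's chain of managers is Soren, Arjun, Freya. The first manager that appears in both chains is Arjun.

Arjun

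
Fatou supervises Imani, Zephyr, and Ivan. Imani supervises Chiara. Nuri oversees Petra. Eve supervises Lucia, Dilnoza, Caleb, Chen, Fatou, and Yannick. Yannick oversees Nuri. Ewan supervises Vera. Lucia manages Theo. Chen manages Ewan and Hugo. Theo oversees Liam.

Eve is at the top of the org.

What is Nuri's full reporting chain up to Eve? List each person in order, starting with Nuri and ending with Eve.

Nuri -> Yannick -> Eve

Nuri reports to Yannick. Yannick reports to Eve. Eve is at the top.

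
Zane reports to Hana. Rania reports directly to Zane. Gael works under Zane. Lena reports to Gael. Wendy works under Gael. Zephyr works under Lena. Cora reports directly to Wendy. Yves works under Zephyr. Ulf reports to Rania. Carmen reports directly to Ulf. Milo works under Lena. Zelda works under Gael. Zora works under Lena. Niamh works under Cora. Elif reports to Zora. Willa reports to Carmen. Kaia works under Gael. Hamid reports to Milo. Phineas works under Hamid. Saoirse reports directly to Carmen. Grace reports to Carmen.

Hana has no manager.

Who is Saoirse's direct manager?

Carmen

Saoirse reports directly to Carmen.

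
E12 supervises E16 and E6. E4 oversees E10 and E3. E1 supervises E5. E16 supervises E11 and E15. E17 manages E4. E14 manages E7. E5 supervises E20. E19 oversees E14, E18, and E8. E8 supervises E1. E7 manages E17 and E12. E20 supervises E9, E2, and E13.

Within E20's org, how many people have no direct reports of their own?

3

The people in E20's organization with no one reporting to them are E13, E2, E9. That is 3.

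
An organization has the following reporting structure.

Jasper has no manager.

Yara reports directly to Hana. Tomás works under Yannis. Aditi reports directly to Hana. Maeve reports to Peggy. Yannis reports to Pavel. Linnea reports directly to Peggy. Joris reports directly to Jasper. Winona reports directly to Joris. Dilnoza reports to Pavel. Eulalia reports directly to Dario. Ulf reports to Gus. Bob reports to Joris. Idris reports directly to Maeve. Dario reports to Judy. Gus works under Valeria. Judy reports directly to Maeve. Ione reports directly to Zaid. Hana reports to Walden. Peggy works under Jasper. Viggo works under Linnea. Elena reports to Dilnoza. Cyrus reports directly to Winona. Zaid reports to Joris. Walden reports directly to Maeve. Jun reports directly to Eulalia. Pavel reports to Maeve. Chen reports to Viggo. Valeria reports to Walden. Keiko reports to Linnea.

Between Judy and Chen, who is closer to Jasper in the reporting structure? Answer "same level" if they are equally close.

Judy is 3 levels below Jasper; Chen is 4. Judy is higher.

Judy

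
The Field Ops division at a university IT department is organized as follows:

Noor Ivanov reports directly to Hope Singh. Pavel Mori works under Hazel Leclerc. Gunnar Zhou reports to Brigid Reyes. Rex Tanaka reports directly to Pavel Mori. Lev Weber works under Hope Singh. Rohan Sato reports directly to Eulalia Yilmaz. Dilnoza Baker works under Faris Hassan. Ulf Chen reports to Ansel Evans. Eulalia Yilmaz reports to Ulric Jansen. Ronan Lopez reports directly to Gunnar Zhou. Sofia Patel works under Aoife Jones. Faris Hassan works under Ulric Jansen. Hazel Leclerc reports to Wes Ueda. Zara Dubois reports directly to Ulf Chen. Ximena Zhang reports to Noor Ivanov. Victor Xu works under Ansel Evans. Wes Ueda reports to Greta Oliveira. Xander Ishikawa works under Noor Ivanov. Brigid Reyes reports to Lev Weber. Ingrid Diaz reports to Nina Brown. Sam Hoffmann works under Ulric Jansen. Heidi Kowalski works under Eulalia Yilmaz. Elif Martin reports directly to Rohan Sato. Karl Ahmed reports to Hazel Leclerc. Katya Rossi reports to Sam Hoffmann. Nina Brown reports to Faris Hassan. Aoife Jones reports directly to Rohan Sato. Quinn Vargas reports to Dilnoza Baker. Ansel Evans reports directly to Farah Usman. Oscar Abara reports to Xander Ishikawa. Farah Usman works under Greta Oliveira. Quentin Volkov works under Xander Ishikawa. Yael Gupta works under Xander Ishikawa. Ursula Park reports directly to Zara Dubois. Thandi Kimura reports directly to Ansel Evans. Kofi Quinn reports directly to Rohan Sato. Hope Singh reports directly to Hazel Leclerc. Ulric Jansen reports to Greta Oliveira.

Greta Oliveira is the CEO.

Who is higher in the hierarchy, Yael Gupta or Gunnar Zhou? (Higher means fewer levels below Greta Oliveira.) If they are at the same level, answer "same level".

Both Yael Gupta and Gunnar Zhou are 6 levels below Greta Oliveira.

same level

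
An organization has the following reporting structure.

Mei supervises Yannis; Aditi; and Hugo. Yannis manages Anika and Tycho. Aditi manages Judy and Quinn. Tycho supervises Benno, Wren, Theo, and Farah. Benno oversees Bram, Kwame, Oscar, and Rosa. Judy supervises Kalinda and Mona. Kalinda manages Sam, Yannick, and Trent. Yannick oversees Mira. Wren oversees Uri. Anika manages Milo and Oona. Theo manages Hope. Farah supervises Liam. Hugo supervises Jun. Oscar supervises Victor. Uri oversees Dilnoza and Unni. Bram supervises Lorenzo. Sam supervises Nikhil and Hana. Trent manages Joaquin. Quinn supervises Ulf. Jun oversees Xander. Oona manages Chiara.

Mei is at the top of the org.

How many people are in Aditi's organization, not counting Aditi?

12

Aditi directly manages Judy, Quinn. Under Judy: Mona, Kalinda, Trent, Joaquin, Sam, Hana, Nikhil, Yannick, Mira (9). Under Quinn: Ulf (1). So Aditi's organization is 2 direct reports plus everyone under them: 10 + 2 = 12.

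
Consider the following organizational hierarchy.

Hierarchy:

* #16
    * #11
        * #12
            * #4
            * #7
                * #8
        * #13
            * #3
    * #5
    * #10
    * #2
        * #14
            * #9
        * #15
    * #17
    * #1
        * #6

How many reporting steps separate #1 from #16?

Chain from #1 up to #16: #1 → #16. That is 1 step up, so #1 is 1 level below #16.

1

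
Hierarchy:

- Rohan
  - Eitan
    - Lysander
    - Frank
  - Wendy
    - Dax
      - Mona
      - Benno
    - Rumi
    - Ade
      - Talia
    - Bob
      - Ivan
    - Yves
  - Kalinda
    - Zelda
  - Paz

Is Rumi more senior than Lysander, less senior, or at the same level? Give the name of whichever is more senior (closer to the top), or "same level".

same level

Both Rumi and Lysander are 2 levels below Rohan.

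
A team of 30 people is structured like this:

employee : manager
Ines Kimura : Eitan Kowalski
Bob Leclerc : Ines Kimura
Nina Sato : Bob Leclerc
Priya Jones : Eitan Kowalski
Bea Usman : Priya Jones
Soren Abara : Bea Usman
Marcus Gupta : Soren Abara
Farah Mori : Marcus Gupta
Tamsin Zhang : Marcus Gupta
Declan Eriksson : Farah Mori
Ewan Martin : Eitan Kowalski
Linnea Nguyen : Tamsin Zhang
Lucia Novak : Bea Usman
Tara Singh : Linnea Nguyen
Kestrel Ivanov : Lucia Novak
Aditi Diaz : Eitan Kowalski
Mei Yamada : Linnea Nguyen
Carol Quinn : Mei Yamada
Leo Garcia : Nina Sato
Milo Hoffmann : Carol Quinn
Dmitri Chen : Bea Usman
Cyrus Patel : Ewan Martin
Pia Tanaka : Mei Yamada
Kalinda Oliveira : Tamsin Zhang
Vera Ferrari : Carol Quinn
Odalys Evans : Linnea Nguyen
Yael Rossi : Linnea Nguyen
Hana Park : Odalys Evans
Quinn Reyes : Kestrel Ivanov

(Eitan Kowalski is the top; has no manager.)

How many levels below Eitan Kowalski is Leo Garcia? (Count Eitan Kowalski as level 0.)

4

Chain from Leo Garcia up to Eitan Kowalski: Leo Garcia → Nina Sato → Bob Leclerc → Ines Kimura → Eitan Kowalski. That is 4 steps up, so Leo Garcia is 4 levels below Eitan Kowalski.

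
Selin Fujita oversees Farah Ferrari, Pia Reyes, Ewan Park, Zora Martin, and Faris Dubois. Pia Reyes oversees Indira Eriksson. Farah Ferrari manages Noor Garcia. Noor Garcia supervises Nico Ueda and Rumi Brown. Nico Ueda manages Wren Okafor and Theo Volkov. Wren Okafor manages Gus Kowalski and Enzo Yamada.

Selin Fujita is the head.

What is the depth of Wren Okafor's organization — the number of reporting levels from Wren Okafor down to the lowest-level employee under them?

1

The longest chain under Wren Okafor runs Wren Okafor → Enzo Yamada, which is 1 level below Wren Okafor.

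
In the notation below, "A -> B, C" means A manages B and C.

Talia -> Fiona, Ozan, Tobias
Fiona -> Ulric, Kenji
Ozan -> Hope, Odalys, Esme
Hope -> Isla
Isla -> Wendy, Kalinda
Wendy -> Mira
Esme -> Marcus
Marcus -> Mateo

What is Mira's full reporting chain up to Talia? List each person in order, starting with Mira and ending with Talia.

Mira reports to Wendy. Wendy reports to Isla. Isla reports to Hope. Hope reports to Ozan. Ozan reports to Talia. Talia is at the top.

Mira -> Wendy -> Isla -> Hope -> Ozan -> Talia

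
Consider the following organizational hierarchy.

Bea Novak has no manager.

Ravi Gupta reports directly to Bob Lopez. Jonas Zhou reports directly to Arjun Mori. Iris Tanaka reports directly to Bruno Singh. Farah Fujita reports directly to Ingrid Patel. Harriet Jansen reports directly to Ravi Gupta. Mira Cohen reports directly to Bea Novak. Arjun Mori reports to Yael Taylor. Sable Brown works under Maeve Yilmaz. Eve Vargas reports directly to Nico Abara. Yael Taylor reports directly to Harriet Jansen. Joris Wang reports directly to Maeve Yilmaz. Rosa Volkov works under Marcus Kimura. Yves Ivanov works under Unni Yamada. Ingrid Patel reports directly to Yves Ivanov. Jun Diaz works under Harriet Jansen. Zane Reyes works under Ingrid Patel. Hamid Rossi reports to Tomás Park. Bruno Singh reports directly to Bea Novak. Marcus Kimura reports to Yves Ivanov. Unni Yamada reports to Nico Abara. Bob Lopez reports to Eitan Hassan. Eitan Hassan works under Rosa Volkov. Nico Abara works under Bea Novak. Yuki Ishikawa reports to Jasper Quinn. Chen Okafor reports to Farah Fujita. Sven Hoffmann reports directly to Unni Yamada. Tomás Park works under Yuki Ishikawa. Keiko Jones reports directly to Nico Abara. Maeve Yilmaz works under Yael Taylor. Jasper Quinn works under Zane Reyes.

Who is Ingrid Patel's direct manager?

Ingrid Patel reports directly to Yves Ivanov.

Yves Ivanov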